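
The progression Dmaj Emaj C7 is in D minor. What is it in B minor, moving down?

Bmaj C#maj A7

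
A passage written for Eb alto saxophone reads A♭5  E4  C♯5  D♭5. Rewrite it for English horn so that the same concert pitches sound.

First find concert pitch: the Eb alto saxophone sounds a major sixth below written, so A♭5 E4 C♯5 D♭5 sounds Cb5 G3 E4 Fb4.
Then write for English horn: it sounds a perfect fifth below written, so the part must be a perfect fifth above concert.
Cb5 → Gb5
G3 → D4
E4 → B4
Fb4 → Cb5

Gb5 D4 B4 Cb5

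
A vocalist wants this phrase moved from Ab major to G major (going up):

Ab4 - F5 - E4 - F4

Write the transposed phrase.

G5 E6 D#5 E5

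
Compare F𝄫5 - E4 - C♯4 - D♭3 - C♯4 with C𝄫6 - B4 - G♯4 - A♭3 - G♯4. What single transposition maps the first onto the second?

up a perfect fifth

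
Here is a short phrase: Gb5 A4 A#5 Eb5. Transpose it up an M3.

Bb5 C#5 C##6 G5

Gb5 to Bb5
A4 to C#5
A#5 to C##6
Eb5 to G5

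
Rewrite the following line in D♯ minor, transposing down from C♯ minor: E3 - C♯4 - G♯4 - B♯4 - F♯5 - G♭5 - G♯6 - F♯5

From C♯ down to D♯ is a minor seventh; apply that to each pitch.
E3 gives F#2
C#4 gives D#3
G#4 gives A#3
B#4 gives C##4
F#5 gives G#4
Gb5 gives Ab4
G#6 gives A#5
F#5 gives G#4

F#2 D#3 A#3 C##4 G#4 Ab4 A#5 G#4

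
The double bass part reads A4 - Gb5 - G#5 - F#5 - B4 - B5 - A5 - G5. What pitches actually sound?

A3 Gb4 G#4 F#4 B3 B4 A4 G4

The double bass sounds a perfect octave below written, so transpose each written note down a perfect octave.
A4 becomes A3
Gb5 becomes Gb4
G#5 becomes G#4
F#5 becomes F#4
B4 becomes B3
B5 becomes B4
A5 becomes A4
G5 becomes G4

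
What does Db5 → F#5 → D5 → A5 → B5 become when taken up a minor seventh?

Db5 -> Cb6
F#5 -> E6
D5 -> C6
A5 -> G6
B5 -> A6

Cb6 E6 C6 G6 A6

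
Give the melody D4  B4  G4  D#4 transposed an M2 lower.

D4 -> C4
B4 -> A4
G4 -> F4
D#4 -> C#4

C4 A4 F4 C#4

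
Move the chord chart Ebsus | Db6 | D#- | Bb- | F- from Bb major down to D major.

Bb major down to D major is a minor sixth; each chord root moves by that interval while the quality stays the same.
Ebsus: root Eb down a minor sixth → G, giving Gsus.
Db6: root Db down a minor sixth → F, giving F6.
D#-: root D# down a minor sixth → F##, giving F##-.
Bb-: root Bb down a minor sixth → D, giving D-.
F-: root F down a minor sixth → A, giving A-.

Gsus F6 F##- D- A-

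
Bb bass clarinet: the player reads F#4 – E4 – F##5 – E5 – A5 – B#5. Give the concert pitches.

Written C4 on the Bb bass clarinet sounds as Bb2, a major ninth lower; apply that shift to every note.
F#4 gives E3
E4 gives D3
F##5 gives E#4
E5 gives D4
A5 gives G4
B#5 gives A#4

E3 D3 E#4 D4 G4 A#4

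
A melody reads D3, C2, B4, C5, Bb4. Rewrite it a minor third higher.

A minor third up from D3 gives F3.
C2 up a minor third is Eb2.
A minor third up from B4 gives D5.
C5: a third up reaches E, and 3 semitones makes it Eb5.
A minor third up from Bb4 gives Db5.

F3 Eb2 D5 Eb5 Db5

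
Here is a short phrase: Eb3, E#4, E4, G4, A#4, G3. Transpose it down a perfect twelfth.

A perfect twelfth down from Eb3 gives Ab1.
A perfect twelfth down from E#4 gives A#2.
A perfect twelfth down from E4 gives A2.
G4 down a perfect twelfth is C3.
A perfect twelfth down from A#4 gives D#3.
A perfect twelfth down from G3 gives C2.

Ab1 A#2 A2 C3 D#3 C2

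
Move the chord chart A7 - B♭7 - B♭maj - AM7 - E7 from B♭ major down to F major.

E7 F7 Fmaj EM7 B7

B♭ major down to F major is a perfect fourth; each chord root moves by that interval while the quality stays the same.
A7: root A down a perfect fourth → E, giving E7.
B♭7: root B♭ down a perfect fourth → F, giving F7.
B♭maj: root B♭ down a perfect fourth → F, giving Fmaj.
AM7: root A down a perfect fourth → E, giving EM7.
E7: root E down a perfect fourth → B, giving B7.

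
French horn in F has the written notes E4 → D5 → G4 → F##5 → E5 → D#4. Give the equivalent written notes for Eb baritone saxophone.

First find concert pitch: the French horn in F sounds a perfect fifth below written, so E4 D5 G4 F##5 E5 D#4 sounds A3 G4 C4 B#4 A4 G#3.
Then write for Eb baritone saxophone: it sounds a major thirteenth below written, so the part must be a major thirteenth above concert.
A3 → F#5
G4 → E6
C4 → A5
B#4 → G##6
A4 → F#6
G#3 → E#5

F#5 E6 A5 G##6 F#6 E#5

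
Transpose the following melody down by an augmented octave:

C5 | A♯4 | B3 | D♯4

C5 to Cb4
A#4 to A3
B3 to Bb2
D#4 to D3

Cb4 A3 Bb2 D3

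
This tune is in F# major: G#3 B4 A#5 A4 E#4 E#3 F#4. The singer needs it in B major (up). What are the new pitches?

F# major to B major up is a perfect fourth, so every note moves up by that interval.
G#3 gives C#4
B4 gives E5
A#5 gives D#6
A4 gives D5
E#4 gives A#4
E#3 gives A#3
F#4 gives B4

C#4 E5 D#6 D5 A#4 A#3 B4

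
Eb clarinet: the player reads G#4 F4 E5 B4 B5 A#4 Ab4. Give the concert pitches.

B4 Ab4 G5 D5 D6 C#5 Cb5

The Eb clarinet sounds a minor third above written, so transpose each written note up a minor third.
G#4 -> B4
F4 -> Ab4
E5 -> G5
B4 -> D5
B5 -> D6
A#4 -> C#5
Ab4 -> Cb5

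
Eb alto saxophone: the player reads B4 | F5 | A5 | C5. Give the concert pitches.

D4 Ab4 C5 Eb4

Written C4 on the Eb alto saxophone sounds as Eb3, a major sixth lower; apply that shift to every note.
B4 becomes D4
F5 becomes Ab4
A5 becomes C5
C5 becomes Eb4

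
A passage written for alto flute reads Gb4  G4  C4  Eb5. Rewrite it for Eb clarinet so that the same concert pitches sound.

Bb3 B3 E3 G4

First find concert pitch: the alto flute sounds a perfect fourth below written, so Gb4 G4 C4 Eb5 sounds Db4 D4 G3 Bb4.
Then write for Eb clarinet: it sounds a minor third above written, so the part must be a minor third below concert.
Db4 → Bb3
D4 → B3
G3 → E3
Bb4 → G4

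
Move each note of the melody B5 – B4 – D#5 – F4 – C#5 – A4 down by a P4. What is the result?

F#5 F#4 A#4 C4 G#4 E4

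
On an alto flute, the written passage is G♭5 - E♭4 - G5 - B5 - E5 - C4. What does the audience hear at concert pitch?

Db5 Bb3 D5 F#5 B4 G3

The alto flute sounds a perfect fourth below written, so transpose each written note down a perfect fourth.
Gb5 gives Db5
Eb4 gives Bb3
G5 gives D5
B5 gives F#5
E5 gives B4
C4 gives G3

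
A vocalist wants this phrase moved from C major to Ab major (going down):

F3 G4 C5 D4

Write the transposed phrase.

Db3 Eb4 Ab4 Bb3

C major to Ab major down is a major third, so every note moves down by that interval.
F3 gives Db3
G4 gives Eb4
C5 gives Ab4
D4 gives Bb3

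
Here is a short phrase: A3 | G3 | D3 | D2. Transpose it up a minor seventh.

A3 up a minor seventh is G4.
G3: a seventh up reaches F, and 10 semitones makes it F4.
D3: a seventh up reaches C, and 10 semitones makes it C4.
D2 up a minor seventh is C3.

G4 F4 C4 C3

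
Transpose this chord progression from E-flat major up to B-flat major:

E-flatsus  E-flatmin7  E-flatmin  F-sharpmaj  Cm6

E-flat major up to B-flat major is a perfect fifth; each chord root moves by that interval while the quality stays the same.
E-flatsus: root E-flat up a perfect fifth → Bb, giving Bbsus.
E-flatmin7: root E-flat up a perfect fifth → Bb, giving Bbmin7.
E-flatmin: root E-flat up a perfect fifth → Bb, giving Bbmin.
F-sharpmaj: root F-sharp up a perfect fifth → C#, giving C#maj.
Cm6: root C up a perfect fifth → G, giving Gm6.

Bbsus Bbmin7 Bbmin C#maj Gm6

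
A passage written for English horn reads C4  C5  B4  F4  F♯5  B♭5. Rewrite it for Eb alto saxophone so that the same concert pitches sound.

D4 D5 C#5 G4 G#5 C6

First find concert pitch: the English horn sounds a perfect fifth below written, so C4 C5 B4 F4 F♯5 B♭5 sounds F3 F4 E4 Bb3 B4 Eb5.
Then write for Eb alto saxophone: it sounds a major sixth below written, so the part must be a major sixth above concert.
F3 → D4
F4 → D5
E4 → C#5
Bb3 → G4
B4 → G#5
Eb5 → C6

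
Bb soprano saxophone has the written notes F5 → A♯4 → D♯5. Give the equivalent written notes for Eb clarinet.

C5 E#4 A#4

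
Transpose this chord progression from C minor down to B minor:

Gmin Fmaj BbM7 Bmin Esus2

F#min Emaj AM7 A#min D#sus2

C minor down to B minor is a minor second; each chord root moves by that interval while the quality stays the same.
Gmin: root G down a minor second → F#, giving F#min.
Fmaj: root F down a minor second → E, giving Emaj.
BbM7: root Bb down a minor second → A, giving AM7.
Bmin: root B down a minor second → A#, giving A#min.
Esus2: root E down a minor second → D#, giving D#sus2.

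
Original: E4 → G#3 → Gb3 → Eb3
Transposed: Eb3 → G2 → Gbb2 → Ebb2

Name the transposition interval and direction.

down an augmented octave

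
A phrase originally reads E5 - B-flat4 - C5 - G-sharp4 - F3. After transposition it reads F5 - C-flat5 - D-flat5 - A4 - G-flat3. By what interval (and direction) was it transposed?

up a minor second

Take the first pair: E5 → F5. E to F spans 2 letter names, so the interval is some kind of second.
E5 to F5 is 1 semitone, which makes it a minor second; the second version is higher, so the direction is up.
Checking another pair — F3 → Gb3 — gives the same interval.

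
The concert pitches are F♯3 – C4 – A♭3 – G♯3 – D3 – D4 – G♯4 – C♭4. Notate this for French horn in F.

The French horn in F sounds a perfect fifth below written, so the written part must be a perfect fifth above concert — transpose each note up.
F#3 -> C#4
C4 -> G4
Ab3 -> Eb4
G#3 -> D#4
D3 -> A3
D4 -> A4
G#4 -> D#5
Cb4 -> Gb4

C#4 G4 Eb4 D#4 A3 A4 D#5 Gb4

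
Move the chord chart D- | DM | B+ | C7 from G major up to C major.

G- GM E+ F7

G major up to C major is a perfect fourth; each chord root moves by that interval while the quality stays the same.
D-: root D up a perfect fourth → G, giving G-.
DM: root D up a perfect fourth → G, giving GM.
B+: root B up a perfect fourth → E, giving E+.
C7: root C up a perfect fourth → F, giving F7.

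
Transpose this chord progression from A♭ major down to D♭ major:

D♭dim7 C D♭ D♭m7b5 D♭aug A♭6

A♭ major down to D♭ major is a perfect fifth; each chord root moves by that interval while the quality stays the same.
D♭dim7: root D♭ down a perfect fifth → Gb, giving Gbdim7.
C: root C down a perfect fifth → F, giving F.
D♭: root D♭ down a perfect fifth → Gb, giving Gb.
D♭m7b5: root D♭ down a perfect fifth → Gb, giving Gbm7b5.
D♭aug: root D♭ down a perfect fifth → Gb, giving Gbaug.
A♭6: root A♭ down a perfect fifth → Db, giving Db6.

Gbdim7 F Gb Gbm7b5 Gbaug Db6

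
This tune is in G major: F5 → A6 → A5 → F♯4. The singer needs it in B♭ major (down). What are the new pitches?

From G down to B♭ is a major sixth; apply that to each pitch.
F5 gives Ab4
A6 gives C6
A5 gives C5
F#4 gives A3

Ab4 C6 C5 A3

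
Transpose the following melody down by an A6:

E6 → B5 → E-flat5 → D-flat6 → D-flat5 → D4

E6 -> Gb5
B5 -> Db5
Eb5 -> Gbb4
Db6 -> Fbb5
Db5 -> Fbb4
D4 -> Fb3

Gb5 Db5 Gbb4 Fbb5 Fbb4 Fb3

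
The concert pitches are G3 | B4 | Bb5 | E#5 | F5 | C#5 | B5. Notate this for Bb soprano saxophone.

The Bb soprano saxophone sounds a major second below written, so the written part must be a major second above concert — transpose each note up.
G3 → A3
B4 → C#5
Bb5 → C6
E#5 → F##5
F5 → G5
C#5 → D#5
B5 → C#6

A3 C#5 C6 F##5 G5 D#5 C#6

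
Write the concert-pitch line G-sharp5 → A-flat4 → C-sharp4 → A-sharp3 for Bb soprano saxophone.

The Bb soprano saxophone sounds a major second below written, so the written part must be a major second above concert — transpose each note up.
G#5 gives A#5
Ab4 gives Bb4
C#4 gives D#4
A#3 gives B#3

A#5 Bb4 D#4 B#3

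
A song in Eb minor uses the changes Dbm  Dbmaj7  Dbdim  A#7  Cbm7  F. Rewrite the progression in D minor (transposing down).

Cm Cmaj7 Cdim G##7 Bbm7 E

Eb minor down to D minor is a minor second; each chord root moves by that interval while the quality stays the same.
Dbm: root Db down a minor second → C, giving Cm.
Dbmaj7: root Db down a minor second → C, giving Cmaj7.
Dbdim: root Db down a minor second → C, giving Cdim.
A#7: root A# down a minor second → G##, giving G##7.
Cbm7: root Cb down a minor second → Bb, giving Bbm7.
F: root F down a minor second → E, giving E.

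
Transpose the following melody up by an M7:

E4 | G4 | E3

D#5 F#5 D#4

E4 up a major seventh is D#5.
A major seventh up from G4 gives F#5.
E3 up a major seventh is D#4.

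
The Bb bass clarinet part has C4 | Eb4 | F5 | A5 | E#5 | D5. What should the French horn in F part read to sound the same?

First find concert pitch: the Bb bass clarinet sounds a major ninth below written, so C4 Eb4 F5 A5 E#5 D5 sounds Bb2 Db3 Eb4 G4 D#4 C4.
Then write for French horn in F: it sounds a perfect fifth below written, so the part must be a perfect fifth above concert.
Bb2 → F3
Db3 → Ab3
Eb4 → Bb4
G4 → D5
D#4 → A#4
C4 → G4

F3 Ab3 Bb4 D5 A#4 G4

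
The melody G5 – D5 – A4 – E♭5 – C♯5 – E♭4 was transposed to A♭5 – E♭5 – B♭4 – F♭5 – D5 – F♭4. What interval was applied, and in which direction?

up a minor second

From G5 to Ab5 is 2 letter names — a second of some quality.
G5 to Ab5 is 1 semitone, which makes it a minor second; the second version is higher, so the direction is up.
Checking another pair — Eb4 → Fb4 — gives the same interval.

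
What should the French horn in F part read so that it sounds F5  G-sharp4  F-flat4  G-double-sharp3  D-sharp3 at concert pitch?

The French horn in F sounds a perfect fifth below written, so the written part must be a perfect fifth above concert — transpose each note up.
F5 to C6
G#4 to D#5
Fb4 to Cb5
G##3 to D##4
D#3 to A#3

C6 D#5 Cb5 D##4 A#3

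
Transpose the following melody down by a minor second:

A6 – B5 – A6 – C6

G#6 A#5 G#6 B5

A6 down a minor second is G#6.
B5: a second down reaches A, and 1 semitone makes it A#5.
A6 down a minor second is G#6.
C6: a second down reaches B, and 1 semitone makes it B5.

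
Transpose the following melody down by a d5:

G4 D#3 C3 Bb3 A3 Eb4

C#4 G##2 F#2 E3 D#3 A3

G4 gives C#4
D#3 gives G##2
C3 gives F#2
Bb3 gives E3
A3 gives D#3
Eb4 gives A3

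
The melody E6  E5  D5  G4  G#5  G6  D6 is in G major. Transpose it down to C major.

A5 A4 G4 C4 C#5 C6 G5

G major to C major down is a perfect fifth, so every note moves down by that interval.
E6 → A5
E5 → A4
D5 → G4
G4 → C4
G#5 → C#5
G6 → C6
D6 → G5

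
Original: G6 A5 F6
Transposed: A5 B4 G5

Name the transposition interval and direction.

down a minor seventh

From G6 to A5 is 7 letter names — a seventh of some quality.
A5 to G6 is 10 semitones, which makes it a minor seventh; the second version is lower, so the direction is down.
Checking another pair — F6 → G5 — gives the same interval.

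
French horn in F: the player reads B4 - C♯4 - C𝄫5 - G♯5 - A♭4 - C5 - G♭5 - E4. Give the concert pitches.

E4 F#3 Fbb4 C#5 Db4 F4 Cb5 A3

Written C4 on the French horn in F sounds as F3, a perfect fifth lower; apply that shift to every note.
B4 becomes E4
C#4 becomes F#3
Cbb5 becomes Fbb4
G#5 becomes C#5
Ab4 becomes Db4
C5 becomes F4
Gb5 becomes Cb5
E4 becomes A3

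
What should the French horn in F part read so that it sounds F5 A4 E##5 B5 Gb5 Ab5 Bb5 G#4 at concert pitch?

The French horn in F sounds a perfect fifth below written, so the written part must be a perfect fifth above concert — transpose each note up.
F5 gives C6
A4 gives E5
E##5 gives B##5
B5 gives F#6
Gb5 gives Db6
Ab5 gives Eb6
Bb5 gives F6
G#4 gives D#5

C6 E5 B##5 F#6 Db6 Eb6 F6 D#5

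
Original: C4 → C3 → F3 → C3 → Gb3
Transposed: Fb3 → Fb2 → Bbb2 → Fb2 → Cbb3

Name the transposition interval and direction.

down an augmented fifth

Take the first pair: C4 → Fb3. C to F spans 5 letter names, so the interval is some kind of fifth.
Fb3 to C4 is 8 semitones, which makes it an augmented fifth; the second version is lower, so the direction is down.
Checking another pair — Gb3 → Cbb3 — gives the same interval.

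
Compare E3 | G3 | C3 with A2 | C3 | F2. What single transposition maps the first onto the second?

down a perfect fifth

Take the first pair: E3 → A2. E to A spans 5 letter names, so the interval is some kind of fifth.
A2 to E3 is 7 semitones, which makes it a perfect fifth; the second version is lower, so the direction is down.
Checking another pair — C3 → F2 — gives the same interval.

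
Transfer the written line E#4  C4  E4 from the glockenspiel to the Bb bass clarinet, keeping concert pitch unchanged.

F##7 D7 F#7

First find concert pitch: the glockenspiel sounds a perfect fifteenth above written, so E#4 C4 E4 sounds E#6 C6 E6.
Then write for Bb bass clarinet: it sounds a major ninth below written, so the part must be a major ninth above concert.
E#6 → F##7
C6 → D7
E6 → F#7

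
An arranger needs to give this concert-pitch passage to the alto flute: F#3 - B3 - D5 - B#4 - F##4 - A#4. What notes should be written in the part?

The alto flute sounds a perfect fourth below written, so the written part must be a perfect fourth above concert — transpose each note up.
F#3 -> B3
B3 -> E4
D5 -> G5
B#4 -> E#5
F##4 -> B#4
A#4 -> D#5

B3 E4 G5 E#5 B#4 D#5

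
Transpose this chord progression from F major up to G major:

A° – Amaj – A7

F major up to G major is a major second; each chord root moves by that interval while the quality stays the same.
A°: root A up a major second → B, giving B°.
Amaj: root A up a major second → B, giving Bmaj.
A7: root A up a major second → B, giving B7.

B° Bmaj B7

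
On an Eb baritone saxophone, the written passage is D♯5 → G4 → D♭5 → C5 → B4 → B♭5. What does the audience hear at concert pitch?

F#3 Bb2 Fb3 Eb3 D3 Db4

The Eb baritone saxophone sounds a major thirteenth below written, so transpose each written note down a major thirteenth.
D#5 to F#3
G4 to Bb2
Db5 to Fb3
C5 to Eb3
B4 to D3
Bb5 to Db4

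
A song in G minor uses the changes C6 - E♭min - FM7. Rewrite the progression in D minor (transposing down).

G6 Bbmin CM7

G minor down to D minor is a perfect fourth; each chord root moves by that interval while the quality stays the same.
C6: root C down a perfect fourth → G, giving G6.
E♭min: root E♭ down a perfect fourth → Bb, giving Bbmin.
FM7: root F down a perfect fourth → C, giving CM7.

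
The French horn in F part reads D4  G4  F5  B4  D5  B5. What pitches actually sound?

G3 C4 Bb4 E4 G4 E5

The French horn in F sounds a perfect fifth below written, so transpose each written note down a perfect fifth.
D4 -> G3
G4 -> C4
F5 -> Bb4
B4 -> E4
D5 -> G4
B5 -> E5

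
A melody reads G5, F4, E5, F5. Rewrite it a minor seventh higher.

G5 becomes F6
F4 becomes Eb5
E5 becomes D6
F5 becomes Eb6

F6 Eb5 D6 Eb6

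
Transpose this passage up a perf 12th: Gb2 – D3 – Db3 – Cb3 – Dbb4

Db4 A4 Ab4 Gb4 Abb5

Gb2: a twelfth up reaches D, and 19 semitones makes it Db4.
D3: a twelfth up reaches A, and 19 semitones makes it A4.
Db3 up a perfect twelfth is Ab4.
Cb3: a twelfth up reaches G, and 19 semitones makes it Gb4.
Dbb4 up a perfect twelfth is Abb5.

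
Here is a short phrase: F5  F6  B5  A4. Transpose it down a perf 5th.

Bb4 Bb5 E5 D4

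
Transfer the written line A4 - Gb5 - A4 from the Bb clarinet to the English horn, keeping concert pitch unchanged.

D5 Cb6 D5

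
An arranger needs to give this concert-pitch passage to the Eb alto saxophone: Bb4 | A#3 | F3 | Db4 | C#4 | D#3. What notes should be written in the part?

G5 F##4 D4 Bb4 A#4 B#3

Written C4 sounds as Eb3 on the Eb alto saxophone, so concert pitches are written a major sixth up.
Bb4 → G5
A#3 → F##4
F3 → D4
Db4 → Bb4
C#4 → A#4
D#3 → B#3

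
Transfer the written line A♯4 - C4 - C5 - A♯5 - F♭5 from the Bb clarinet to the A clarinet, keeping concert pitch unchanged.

First find concert pitch: the Bb clarinet sounds a major second below written, so A♯4 C4 C5 A♯5 F♭5 sounds G#4 Bb3 Bb4 G#5 Ebb5.
Then write for A clarinet: it sounds a minor third below written, so the part must be a minor third above concert.
G#4 → B4
Bb3 → Db4
Bb4 → Db5
G#5 → B5
Ebb5 → Gbb5

B4 Db4 Db5 B5 Gbb5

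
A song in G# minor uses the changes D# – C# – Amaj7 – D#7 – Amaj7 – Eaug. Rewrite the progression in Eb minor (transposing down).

G# minor down to Eb minor is an augmented third; each chord root moves by that interval while the quality stays the same.
D#: root D# down an augmented third → Bb, giving Bb.
C#: root C# down an augmented third → Ab, giving Ab.
Amaj7: root A down an augmented third → Fb, giving Fbmaj7.
D#7: root D# down an augmented third → Bb, giving Bb7.
Amaj7: root A down an augmented third → Fb, giving Fbmaj7.
Eaug: root E down an augmented third → Cb, giving Cbaug.

Bb Ab Fbmaj7 Bb7 Fbmaj7 Cbaug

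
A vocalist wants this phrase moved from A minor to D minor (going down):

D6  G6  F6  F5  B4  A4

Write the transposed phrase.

From A down to D is a perfect fifth; apply that to each pitch.
D6 → G5
G6 → C6
F6 → Bb5
F5 → Bb4
B4 → E4
A4 → D4

G5 C6 Bb5 Bb4 E4 D4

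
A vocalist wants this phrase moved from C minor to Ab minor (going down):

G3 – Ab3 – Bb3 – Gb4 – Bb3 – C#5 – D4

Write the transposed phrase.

Eb3 Fb3 Gb3 Ebb4 Gb3 A4 Bb3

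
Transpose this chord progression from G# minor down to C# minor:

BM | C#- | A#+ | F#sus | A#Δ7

G# minor down to C# minor is a perfect fifth; each chord root moves by that interval while the quality stays the same.
BM: root B down a perfect fifth → E, giving EM.
C#-: root C# down a perfect fifth → F#, giving F#-.
A#+: root A# down a perfect fifth → D#, giving D#+.
F#sus: root F# down a perfect fifth → B, giving Bsus.
A#Δ7: root A# down a perfect fifth → D#, giving D#Δ7.

EM F#- D#+ Bsus D#Δ7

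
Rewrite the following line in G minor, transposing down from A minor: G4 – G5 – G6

F4 F5 F6

A minor to G minor down is a major second, so every note moves down by that interval.
G4 → F4
G5 → F5
G6 → F6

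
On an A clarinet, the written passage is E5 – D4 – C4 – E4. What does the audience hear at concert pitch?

C#5 B3 A3 C#4

Written C4 on the A clarinet sounds as A3, a minor third lower; apply that shift to every note.
E5 -> C#5
D4 -> B3
C4 -> A3
E4 -> C#4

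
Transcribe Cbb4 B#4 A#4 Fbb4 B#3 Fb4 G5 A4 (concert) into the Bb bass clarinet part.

The Bb bass clarinet sounds a major ninth below written, so the written part must be a major ninth above concert — transpose each note up.
Cbb4 -> Dbb5
B#4 -> C##6
A#4 -> B#5
Fbb4 -> Gbb5
B#3 -> C##5
Fb4 -> Gb5
G5 -> A6
A4 -> B5

Dbb5 C##6 B#5 Gbb5 C##5 Gb5 A6 B5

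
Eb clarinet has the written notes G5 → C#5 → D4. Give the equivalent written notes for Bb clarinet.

First find concert pitch: the Eb clarinet sounds a minor third above written, so G5 C#5 D4 sounds Bb5 E5 F4.
Then write for Bb clarinet: it sounds a major second below written, so the part must be a major second above concert.
Bb5 → C6
E5 → F#5
F4 → G4

C6 F#5 G4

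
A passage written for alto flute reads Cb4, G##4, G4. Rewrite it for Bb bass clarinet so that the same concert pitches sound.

Ab4 E##5 E5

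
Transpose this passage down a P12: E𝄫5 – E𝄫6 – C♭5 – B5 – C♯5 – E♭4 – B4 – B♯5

Abb3 Abb4 Fb3 E4 F#3 Ab2 E3 E#4

Ebb5 → Abb3
Ebb6 → Abb4
Cb5 → Fb3
B5 → E4
C#5 → F#3
Eb4 → Ab2
B4 → E3
B#5 → E#4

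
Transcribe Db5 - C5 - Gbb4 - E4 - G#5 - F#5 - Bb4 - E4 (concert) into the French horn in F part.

The French horn in F sounds a perfect fifth below written, so the written part must be a perfect fifth above concert — transpose each note up.
Db5 becomes Ab5
C5 becomes G5
Gbb4 becomes Dbb5
E4 becomes B4
G#5 becomes D#6
F#5 becomes C#6
Bb4 becomes F5
E4 becomes B4

Ab5 G5 Dbb5 B4 D#6 C#6 F5 B4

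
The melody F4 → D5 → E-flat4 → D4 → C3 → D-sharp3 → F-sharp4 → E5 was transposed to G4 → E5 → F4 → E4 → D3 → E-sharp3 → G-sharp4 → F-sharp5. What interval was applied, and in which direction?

up a major second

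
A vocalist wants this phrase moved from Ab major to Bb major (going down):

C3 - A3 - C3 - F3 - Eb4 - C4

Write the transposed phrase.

From Ab down to Bb is a minor seventh; apply that to each pitch.
C3 gives D2
A3 gives B2
C3 gives D2
F3 gives G2
Eb4 gives F3
C4 gives D3

D2 B2 D2 G2 F3 D3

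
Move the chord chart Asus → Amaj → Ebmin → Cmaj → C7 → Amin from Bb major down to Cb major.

Bbsus Bbmaj Fbmin Dbmaj Db7 Bbmin

Bb major down to Cb major is a major seventh; each chord root moves by that interval while the quality stays the same.
Asus: root A down a major seventh → Bb, giving Bbsus.
Amaj: root A down a major seventh → Bb, giving Bbmaj.
Ebmin: root Eb down a major seventh → Fb, giving Fbmin.
Cmaj: root C down a major seventh → Db, giving Dbmaj.
C7: root C down a major seventh → Db, giving Db7.
Amin: root A down a major seventh → Bb, giving Bbmin.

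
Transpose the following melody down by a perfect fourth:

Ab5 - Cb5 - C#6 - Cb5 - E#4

Eb5 Gb4 G#5 Gb4 B#3

Ab5 down a perfect fourth is Eb5.
Cb5 down a perfect fourth is Gb4.
C#6: a fourth down reaches G, and 5 semitones makes it G#5.
Cb5: a fourth down reaches G, and 5 semitones makes it Gb4.
A perfect fourth down from E#4 gives B#3.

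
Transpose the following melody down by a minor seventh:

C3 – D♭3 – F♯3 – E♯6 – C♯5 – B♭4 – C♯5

A minor seventh down from C3 gives D2.
Db3 down a minor seventh is Eb2.
A minor seventh down from F#3 gives G#2.
E#6 down a minor seventh is F##5.
C#5: a seventh down reaches D, and 10 semitones makes it D#4.
Bb4: a seventh down reaches C, and 10 semitones makes it C4.
C#5 down a minor seventh is D#4.

D2 Eb2 G#2 F##5 D#4 C4 D#4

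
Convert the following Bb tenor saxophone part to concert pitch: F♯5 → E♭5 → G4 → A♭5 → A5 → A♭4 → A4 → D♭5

The Bb tenor saxophone sounds a major ninth below written, so transpose each written note down a major ninth.
F#5 becomes E4
Eb5 becomes Db4
G4 becomes F3
Ab5 becomes Gb4
A5 becomes G4
Ab4 becomes Gb3
A4 becomes G3
Db5 becomes Cb4

E4 Db4 F3 Gb4 G4 Gb3 G3 Cb4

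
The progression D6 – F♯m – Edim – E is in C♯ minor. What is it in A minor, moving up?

C♯ minor up to A minor is a minor sixth; each chord root moves by that interval while the quality stays the same.
D6: root D up a minor sixth → Bb, giving Bb6.
F♯m: root F♯ up a minor sixth → D, giving Dm.
Edim: root E up a minor sixth → C, giving Cdim.
E: root E up a minor sixth → C, giving C.

Bb6 Dm Cdim C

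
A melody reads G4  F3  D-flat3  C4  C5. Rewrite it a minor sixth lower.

G4 to B3
F3 to A2
Db3 to F2
C4 to E3
C5 to E4

B3 A2 F2 E3 E4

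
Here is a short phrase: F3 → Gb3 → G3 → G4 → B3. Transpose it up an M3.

A3 Bb3 B3 B4 D#4

F3 becomes A3
Gb3 becomes Bb3
G3 becomes B3
G4 becomes B4
B3 becomes D#4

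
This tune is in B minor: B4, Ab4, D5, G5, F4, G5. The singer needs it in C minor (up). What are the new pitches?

C5 Bbb4 Eb5 Ab5 Gb4 Ab5

From B up to C is a minor second; apply that to each pitch.
B4 → C5
Ab4 → Bbb4
D5 → Eb5
G5 → Ab5
F4 → Gb4
G5 → Ab5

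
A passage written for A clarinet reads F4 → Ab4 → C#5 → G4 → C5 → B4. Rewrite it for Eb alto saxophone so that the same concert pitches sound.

B4 D5 F##5 C#5 F#5 E#5

First find concert pitch: the A clarinet sounds a minor third below written, so F4 Ab4 C#5 G4 C5 B4 sounds D4 F4 A#4 E4 A4 G#4.
Then write for Eb alto saxophone: it sounds a major sixth below written, so the part must be a major sixth above concert.
D4 → B4
F4 → D5
A#4 → F##5
E4 → C#5
A4 → F#5
G#4 → E#5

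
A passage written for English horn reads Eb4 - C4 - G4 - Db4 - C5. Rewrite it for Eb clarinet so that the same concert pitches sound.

F3 D3 A3 Eb3 D4

First find concert pitch: the English horn sounds a perfect fifth below written, so Eb4 C4 G4 Db4 C5 sounds Ab3 F3 C4 Gb3 F4.
Then write for Eb clarinet: it sounds a minor third above written, so the part must be a minor third below concert.
Ab3 → F3
F3 → D3
C4 → A3
Gb3 → Eb3
F4 → D4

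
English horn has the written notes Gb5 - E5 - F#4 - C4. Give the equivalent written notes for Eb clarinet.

Ab4 F#4 G#3 D3

First find concert pitch: the English horn sounds a perfect fifth below written, so Gb5 E5 F#4 C4 sounds Cb5 A4 B3 F3.
Then write for Eb clarinet: it sounds a minor third above written, so the part must be a minor third below concert.
Cb5 → Ab4
A4 → F#4
B3 → G#3
F3 → D3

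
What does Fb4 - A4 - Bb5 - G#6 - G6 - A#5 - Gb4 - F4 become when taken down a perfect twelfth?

Bbb2 D3 Eb4 C#5 C5 D#4 Cb3 Bb2

Fb4 down a perfect twelfth is Bbb2.
A4 down a perfect twelfth is D3.
Bb5: a twelfth down reaches E, and 19 semitones makes it Eb4.
G#6: a twelfth down reaches C, and 19 semitones makes it C#5.
G6 down a perfect twelfth is C5.
A perfect twelfth down from A#5 gives D#4.
Gb4 down a perfect twelfth is Cb3.
F4: a twelfth down reaches B, and 19 semitones makes it Bb2.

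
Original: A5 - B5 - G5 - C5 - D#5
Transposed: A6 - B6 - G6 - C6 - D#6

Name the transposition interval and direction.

up a perfect octave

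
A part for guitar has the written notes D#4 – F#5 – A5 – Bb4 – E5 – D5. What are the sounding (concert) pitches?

The guitar sounds a perfect octave below written, so transpose each written note down a perfect octave.
D#4 -> D#3
F#5 -> F#4
A5 -> A4
Bb4 -> Bb3
E5 -> E4
D5 -> D4

D#3 F#4 A4 Bb3 E4 D4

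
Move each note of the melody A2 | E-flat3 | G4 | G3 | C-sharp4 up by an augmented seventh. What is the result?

An augmented seventh up from A2 gives G##3.
Eb3: a seventh up reaches D, and 12 semitones makes it D#4.
G4 up an augmented seventh is F##5.
G3: a seventh up reaches F, and 12 semitones makes it F##4.
C#4: a seventh up reaches B, and 12 semitones makes it B##4.

G##3 D#4 F##5 F##4 B##4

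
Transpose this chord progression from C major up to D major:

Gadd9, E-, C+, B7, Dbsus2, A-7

Aadd9 F#- D+ C#7 Ebsus2 B-7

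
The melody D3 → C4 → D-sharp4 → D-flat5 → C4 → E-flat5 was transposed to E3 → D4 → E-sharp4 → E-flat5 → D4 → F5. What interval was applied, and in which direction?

From D3 to E3 is 2 letter names — a second of some quality.
D3 to E3 is 2 semitones, which makes it a major second; the second version is higher, so the direction is up.
Checking another pair — Eb5 → F5 — gives the same interval.

up a major second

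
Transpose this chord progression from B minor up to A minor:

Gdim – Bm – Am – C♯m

Fdim Am Gm Bm

B minor up to A minor is a minor seventh; each chord root moves by that interval while the quality stays the same.
Gdim: root G up a minor seventh → F, giving Fdim.
Bm: root B up a minor seventh → A, giving Am.
Am: root A up a minor seventh → G, giving Gm.
C♯m: root C♯ up a minor seventh → B, giving Bm.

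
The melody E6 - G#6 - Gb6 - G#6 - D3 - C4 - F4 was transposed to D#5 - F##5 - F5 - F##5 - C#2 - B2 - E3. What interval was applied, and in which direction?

From E6 to D#5 is 9 letter names — a ninth of some quality.
D#5 to E6 is 13 semitones, which makes it a minor ninth; the second version is lower, so the direction is down.
Checking another pair — F4 → E3 — gives the same interval.

down a minor ninth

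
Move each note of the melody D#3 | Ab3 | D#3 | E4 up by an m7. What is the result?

C#4 Gb4 C#4 D5

D#3: a seventh up reaches C, and 10 semitones makes it C#4.
Ab3: a seventh up reaches G, and 10 semitones makes it Gb4.
D#3 up a minor seventh is C#4.
E4: a seventh up reaches D, and 10 semitones makes it D5.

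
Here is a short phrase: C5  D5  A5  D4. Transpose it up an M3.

C5 up a major third is E5.
D5 up a major third is F#5.
A5: a third up reaches C, and 4 semitones makes it C#6.
D4 up a major third is F#4.

E5 F#5 C#6 F#4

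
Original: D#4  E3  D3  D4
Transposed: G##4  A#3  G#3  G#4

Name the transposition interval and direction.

Take the first pair: D#4 → G##4. D to G spans 4 letter names, so the interval is some kind of fourth.
D#4 to G##4 is 6 semitones, which makes it an augmented fourth; the second version is higher, so the direction is up.
Checking another pair — D4 → G#4 — gives the same interval.

up an augmented fourth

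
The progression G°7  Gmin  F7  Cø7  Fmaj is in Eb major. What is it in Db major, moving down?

Eb major down to Db major is a major second; each chord root moves by that interval while the quality stays the same.
G°7: root G down a major second → F, giving F°7.
Gmin: root G down a major second → F, giving Fmin.
F7: root F down a major second → Eb, giving Eb7.
Cø7: root C down a major second → Bb, giving Bbø7.
Fmaj: root F down a major second → Eb, giving Ebmaj.

F°7 Fmin Eb7 Bbø7 Ebmaj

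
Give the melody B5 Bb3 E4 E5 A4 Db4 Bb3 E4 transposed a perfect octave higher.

B6 Bb4 E5 E6 A5 Db5 Bb4 E5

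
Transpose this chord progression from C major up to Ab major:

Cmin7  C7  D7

C major up to Ab major is a minor sixth; each chord root moves by that interval while the quality stays the same.
Cmin7: root C up a minor sixth → Ab, giving Abmin7.
C7: root C up a minor sixth → Ab, giving Ab7.
D7: root D up a minor sixth → Bb, giving Bb7.

Abmin7 Ab7 Bb7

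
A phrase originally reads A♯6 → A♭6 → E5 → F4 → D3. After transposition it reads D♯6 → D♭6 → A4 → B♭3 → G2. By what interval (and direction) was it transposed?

down a perfect fifth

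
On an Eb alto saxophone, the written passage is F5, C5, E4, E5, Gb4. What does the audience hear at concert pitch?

Written C4 on the Eb alto saxophone sounds as Eb3, a major sixth lower; apply that shift to every note.
F5 → Ab4
C5 → Eb4
E4 → G3
E5 → G4
Gb4 → Bbb3

Ab4 Eb4 G3 G4 Bbb3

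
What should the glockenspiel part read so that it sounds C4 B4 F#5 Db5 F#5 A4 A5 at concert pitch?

C2 B2 F#3 Db3 F#3 A2 A3

Written C4 sounds as C6 on the glockenspiel, so concert pitches are written a perfect fifteenth down.
C4 gives C2
B4 gives B2
F#5 gives F#3
Db5 gives Db3
F#5 gives F#3
A4 gives A2
A5 gives A3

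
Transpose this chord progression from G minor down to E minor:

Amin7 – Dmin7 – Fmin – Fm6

F#min7 Bmin7 Dmin Dm6

G minor down to E minor is a minor third; each chord root moves by that interval while the quality stays the same.
Amin7: root A down a minor third → F#, giving F#min7.
Dmin7: root D down a minor third → B, giving Bmin7.
Fmin: root F down a minor third → D, giving Dmin.
Fm6: root F down a minor third → D, giving Dm6.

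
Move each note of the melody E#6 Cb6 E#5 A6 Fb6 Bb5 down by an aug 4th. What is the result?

B5 Gbb5 B4 Eb6 Cbb6 Fb5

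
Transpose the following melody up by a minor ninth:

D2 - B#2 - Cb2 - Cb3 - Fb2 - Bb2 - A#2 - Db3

D2 up a minor ninth is Eb3.
A minor ninth up from B#2 gives C#4.
Cb2: a ninth up reaches D, and 13 semitones makes it Dbb3.
A minor ninth up from Cb3 gives Dbb4.
A minor ninth up from Fb2 gives Gbb3.
Bb2: a ninth up reaches C, and 13 semitones makes it Cb4.
A#2 up a minor ninth is B3.
Db3 up a minor ninth is Ebb4.

Eb3 C#4 Dbb3 Dbb4 Gbb3 Cb4 B3 Ebb4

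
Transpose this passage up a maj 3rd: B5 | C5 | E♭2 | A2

D#6 E5 G2 C#3

B5 → D#6
C5 → E5
Eb2 → G2
A2 → C#3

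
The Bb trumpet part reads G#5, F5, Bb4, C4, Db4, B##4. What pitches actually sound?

The Bb trumpet sounds a major second below written, so transpose each written note down a major second.
G#5 becomes F#5
F5 becomes Eb5
Bb4 becomes Ab4
C4 becomes Bb3
Db4 becomes Cb4
B##4 becomes A##4

F#5 Eb5 Ab4 Bb3 Cb4 A##4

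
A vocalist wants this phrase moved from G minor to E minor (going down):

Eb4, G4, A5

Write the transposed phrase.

C4 E4 F#5

G minor to E minor down is a minor third, so every note moves down by that interval.
Eb4 -> C4
G4 -> E4
A5 -> F#5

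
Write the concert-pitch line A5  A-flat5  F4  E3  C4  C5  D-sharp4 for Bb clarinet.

The Bb clarinet sounds a major second below written, so the written part must be a major second above concert — transpose each note up.
A5 → B5
Ab5 → Bb5
F4 → G4
E3 → F#3
C4 → D4
C5 → D5
D#4 → E#4

B5 Bb5 G4 F#3 D4 D5 E#4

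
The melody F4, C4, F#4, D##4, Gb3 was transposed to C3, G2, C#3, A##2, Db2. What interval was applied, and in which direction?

Take the first pair: F4 → C3. F to C spans 11 letter names, so the interval is some kind of eleventh.
C3 to F4 is 17 semitones, which makes it a perfect eleventh; the second version is lower, so the direction is down.
Checking another pair — Gb3 → Db2 — gives the same interval.

down a perfect eleventh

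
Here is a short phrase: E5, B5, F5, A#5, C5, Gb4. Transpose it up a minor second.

E5: a second up reaches F, and 1 semitone makes it F5.
B5: a second up reaches C, and 1 semitone makes it C6.
F5 up a minor second is Gb5.
A#5 up a minor second is B5.
C5 up a minor second is Db5.
Gb4 up a minor second is Abb4.

F5 C6 Gb5 B5 Db5 Abb4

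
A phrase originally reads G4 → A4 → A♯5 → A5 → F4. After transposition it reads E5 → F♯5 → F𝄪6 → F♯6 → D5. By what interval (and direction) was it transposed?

up a major sixth

From G4 to E5 is 6 letter names — a sixth of some quality.
G4 to E5 is 9 semitones, which makes it a major sixth; the second version is higher, so the direction is up.
Checking another pair — F4 → D5 — gives the same interval.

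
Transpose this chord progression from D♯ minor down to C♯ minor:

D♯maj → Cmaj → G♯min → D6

C#maj Bbmaj F#min C6

D♯ minor down to C♯ minor is a major second; each chord root moves by that interval while the quality stays the same.
D♯maj: root D♯ down a major second → C#, giving C#maj.
Cmaj: root C down a major second → Bb, giving Bbmaj.
G♯min: root G♯ down a major second → F#, giving F#min.
D6: root D down a major second → C, giving C6.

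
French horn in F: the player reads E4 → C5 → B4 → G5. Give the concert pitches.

The French horn in F sounds a perfect fifth below written, so transpose each written note down a perfect fifth.
E4 -> A3
C5 -> F4
B4 -> E4
G5 -> C5

A3 F4 E4 C5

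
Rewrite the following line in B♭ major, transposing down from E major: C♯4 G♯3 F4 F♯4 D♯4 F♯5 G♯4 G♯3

From E down to B♭ is an augmented fourth; apply that to each pitch.
C#4 becomes G3
G#3 becomes D3
F4 becomes Cb4
F#4 becomes C4
D#4 becomes A3
F#5 becomes C5
G#4 becomes D4
G#3 becomes D3

G3 D3 Cb4 C4 A3 C5 D4 D3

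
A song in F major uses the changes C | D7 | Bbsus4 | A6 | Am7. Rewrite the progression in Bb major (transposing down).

F G7 Ebsus4 D6 Dm7

F major down to Bb major is a perfect fifth; each chord root moves by that interval while the quality stays the same.
C: root C down a perfect fifth → F, giving F.
D7: root D down a perfect fifth → G, giving G7.
Bbsus4: root Bb down a perfect fifth → Eb, giving Ebsus4.
A6: root A down a perfect fifth → D, giving D6.
Am7: root A down a perfect fifth → D, giving Dm7.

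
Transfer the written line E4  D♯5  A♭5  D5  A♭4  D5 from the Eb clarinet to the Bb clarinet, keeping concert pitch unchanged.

A4 G#5 Db6 G5 Db5 G5

First find concert pitch: the Eb clarinet sounds a minor third above written, so E4 D♯5 A♭5 D5 A♭4 D5 sounds G4 F#5 Cb6 F5 Cb5 F5.
Then write for Bb clarinet: it sounds a major second below written, so the part must be a major second above concert.
G4 → A4
F#5 → G#5
Cb6 → Db6
F5 → G5
Cb5 → Db5
F5 → G5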